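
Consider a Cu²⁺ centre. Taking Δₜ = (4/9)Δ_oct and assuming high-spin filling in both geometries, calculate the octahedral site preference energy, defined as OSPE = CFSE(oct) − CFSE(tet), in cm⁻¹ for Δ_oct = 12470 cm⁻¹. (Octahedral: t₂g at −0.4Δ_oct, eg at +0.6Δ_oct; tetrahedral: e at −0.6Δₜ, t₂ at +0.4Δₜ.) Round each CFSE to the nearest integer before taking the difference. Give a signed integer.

-5265

Cu²⁺: group 11, so d-count = 11 − 2 = 9.
Octahedral high-spin t2g^6 e_g^3: CFSE = -0.6 × 12470 = -7482 cm⁻¹.
Tetrahedral e^4 t2^5 gives -0.4Δₜ = -0.4 × (4/9) × 12470 = -2217 cm⁻¹.
OSPE = -7482 − (-2217) = -5265 cm⁻¹.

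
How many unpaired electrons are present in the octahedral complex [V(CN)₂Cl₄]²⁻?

Ligand charges: 2×(-1) from CN⁻ and 4×(-1) from Cl⁻ sum to -6; with overall charge -2, V is +4.
Group 5 minus oxidation state +4 gives a d¹ configuration for V⁴⁺.
Configuration: t2g^1 e_g^0, giving 1 unpaired electron.

1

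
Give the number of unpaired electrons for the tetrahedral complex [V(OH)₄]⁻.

Each OH⁻ contributes -1; 4 × (-1) = -4. With overall charge -1, V is in the +3 oxidation state.
V sits in group 5; removing 3 electrons leaves V³⁺ with 5 − 3 = 2 d electrons.
Tetrahedral splitting is small, so the complex is high-spin.
Configuration: e² t₂⁰, giving 2 unpaired electrons.

2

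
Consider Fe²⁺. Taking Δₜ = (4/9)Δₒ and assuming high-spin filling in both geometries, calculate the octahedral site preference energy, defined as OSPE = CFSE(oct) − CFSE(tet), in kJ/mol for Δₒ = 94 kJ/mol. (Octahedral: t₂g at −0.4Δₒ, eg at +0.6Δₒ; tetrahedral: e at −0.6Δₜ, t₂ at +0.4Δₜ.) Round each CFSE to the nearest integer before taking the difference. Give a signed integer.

-13

Group 8 minus oxidation state +2 gives a d⁶ configuration for Fe²⁺.
In an octahedral site d⁶ (HS) is t₂g⁴ eg², giving CFSE(oct) = -0.4Δₒ = -38 kJ/mol.
In a tetrahedral site the filling is e³ t₂³: CFSE(tet) = -0.6Δₜ = -0.6 × (4/9)(94) = -25 kJ/mol.
Subtracting, OSPE = -38 − (-25) = -13 kJ/mol.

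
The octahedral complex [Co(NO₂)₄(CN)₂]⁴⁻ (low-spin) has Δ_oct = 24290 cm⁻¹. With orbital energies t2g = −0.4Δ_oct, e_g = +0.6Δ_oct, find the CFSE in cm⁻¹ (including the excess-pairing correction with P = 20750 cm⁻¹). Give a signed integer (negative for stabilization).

Ligand charges: 4×(-1) from NO₂⁻ and 2×(-1) from CN⁻ sum to -6; with overall charge -4, Co is +2.
Group 9 minus oxidation state +2 gives a d⁷ configuration for Co²⁺.
The d⁷ electrons fill as t2g^6 e_g^1.
The orbital stabilization is -1.8Δ_oct = -1.8 × 24290 = -43722 cm⁻¹.
Pairing penalty: 3 pairs vs 2 in the high-spin reference → 1 extra × P = 20750 cm⁻¹.
Overall CFSE = -43722 + 20750 = -22972 cm⁻¹.

-22972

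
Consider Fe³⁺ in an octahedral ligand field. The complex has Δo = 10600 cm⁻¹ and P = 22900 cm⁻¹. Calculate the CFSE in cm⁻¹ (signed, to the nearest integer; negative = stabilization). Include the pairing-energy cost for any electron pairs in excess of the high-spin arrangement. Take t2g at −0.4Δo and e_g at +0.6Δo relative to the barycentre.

Fe³⁺: group 8, so d-count = 8 − 3 = 5.
Here Δo < P (10600 < 22900), so the high-spin state is favoured.
Filling d⁵ accordingly: t2g^3 e_g^2.
Orbital CFSE = 0.0Δo = 0.0 × 10600 = 0 cm⁻¹.
High-spin has no excess pairs, so no pairing correction applies.

0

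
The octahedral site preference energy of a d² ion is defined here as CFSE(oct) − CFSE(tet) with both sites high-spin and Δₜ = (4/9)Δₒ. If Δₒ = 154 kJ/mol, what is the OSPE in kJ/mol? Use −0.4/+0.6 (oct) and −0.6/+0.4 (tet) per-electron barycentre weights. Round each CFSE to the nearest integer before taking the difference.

Octahedral (high-spin): t2g^2 e_g^0, CFSE = 2(−0.4) + 0(+0.6) = -0.8Δₒ = -0.8 × 154 = -123 kJ/mol.
Tetrahedral e^2 t2^0 gives -1.2Δₜ = -1.2 × (4/9) × 154 = -82 kJ/mol.
OSPE = CFSE(oct) − CFSE(tet) = -123 − (-82) = -41 kJ/mol.

-41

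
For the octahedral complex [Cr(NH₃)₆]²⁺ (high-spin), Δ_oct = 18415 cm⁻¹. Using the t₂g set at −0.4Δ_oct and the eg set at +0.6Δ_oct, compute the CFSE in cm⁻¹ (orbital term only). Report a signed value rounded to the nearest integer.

-11049

NH₃ is neutral, so the +2 overall charge sits on Cr: oxidation state +2.
Group 6 minus oxidation state +2 gives a d⁴ configuration for Cr²⁺.
Configuration: t₂g³ eg¹.
CFSE(orbital) = 3×(-0.4Δ_oct) + 1×(0.6Δ_oct) = -0.6Δ_oct; with Δ_oct = 18415 cm⁻¹ that is -11049 cm⁻¹.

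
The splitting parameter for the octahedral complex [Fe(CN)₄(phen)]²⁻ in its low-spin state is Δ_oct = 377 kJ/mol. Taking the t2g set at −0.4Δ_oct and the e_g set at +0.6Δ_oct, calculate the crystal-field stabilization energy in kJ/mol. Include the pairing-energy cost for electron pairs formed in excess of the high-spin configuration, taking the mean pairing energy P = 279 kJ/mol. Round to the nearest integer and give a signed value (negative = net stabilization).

-347

Ligand charges: 4×(-1) from CN⁻ and 1×(+0) from phen sum to -4; with overall charge -2, Fe is +2.
Fe is in group 8, so Fe²⁺ is d⁶ (8 − 2 = 6).
Electron filling gives t2g^6 e_g^0.
Orbital CFSE = 6(-0.4) + 0(0.6) = -2.4Δ_oct = -2.4 × 377 = -905 kJ/mol.
Pairing penalty: 3 pairs vs 1 in the high-spin reference → 2 extra × P = 558 kJ/mol.
Overall CFSE = -905 + 558 = -347 kJ/mol.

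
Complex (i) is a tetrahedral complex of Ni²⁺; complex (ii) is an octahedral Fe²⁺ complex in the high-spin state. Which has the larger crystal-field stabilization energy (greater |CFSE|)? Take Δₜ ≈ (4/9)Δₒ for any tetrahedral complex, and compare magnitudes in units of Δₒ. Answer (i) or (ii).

(i): Ni²⁺: group 10, so d-count = 10 − 2 = 8; Tetrahedral fields are weak (Δₜ ≈ 4/9 Δₒ), so electrons fill high-spin; e⁴ t₂⁴, CFSE = -0.8Δₜ ≈ -0.36Δₒ.
(ii): Fe²⁺: group 8, so d-count = 8 − 2 = 6; t₂g⁴ eg², CFSE = -0.4Δₒ.
So (ii) has the larger |CFSE|.

(ii)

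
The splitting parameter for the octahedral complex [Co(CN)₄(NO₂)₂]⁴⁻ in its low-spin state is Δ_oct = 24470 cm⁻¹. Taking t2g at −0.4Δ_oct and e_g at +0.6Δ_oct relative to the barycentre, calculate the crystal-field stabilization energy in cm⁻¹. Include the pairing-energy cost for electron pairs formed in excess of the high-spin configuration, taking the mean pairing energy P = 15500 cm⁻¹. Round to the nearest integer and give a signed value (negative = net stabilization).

-28546

Ligand charges: 4×(-1) from CN⁻ and 2×(-1) from NO₂⁻ sum to -6; with overall charge -4, Co is +2.
Group 9 minus oxidation state +2 gives a d⁷ configuration for Co²⁺.
The d⁷ electrons fill as t2g^6 e_g^1.
CFSE(orbital) = 6×(-0.4Δ_oct) + 1×(0.6Δ_oct) = -1.8Δ_oct; with Δ_oct = 24470 cm⁻¹ that is -44046 cm⁻¹.
Pairing penalty: 3 pairs vs 2 in the high-spin reference → 1 extra × P = 15500 cm⁻¹.
Net CFSE = -44046 + 15500 = -28546 cm⁻¹.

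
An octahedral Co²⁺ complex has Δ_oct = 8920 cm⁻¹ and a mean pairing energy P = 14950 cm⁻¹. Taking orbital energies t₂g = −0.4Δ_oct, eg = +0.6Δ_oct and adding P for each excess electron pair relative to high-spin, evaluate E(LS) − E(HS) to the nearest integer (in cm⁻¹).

6030

Co²⁺: group 9, so d-count = 9 − 2 = 7.
High-spin: t₂g⁵ eg², CFSE = -0.8Δ_oct = -7136 cm⁻¹.
Low-spin: t₂g⁶ eg¹, orbital CFSE = -1.8Δ_oct = -16056 cm⁻¹; plus 1 excess pair × P = +14950 cm⁻¹; total -1106 cm⁻¹.
The difference is -1106 − (-7136) = 6030 cm⁻¹, so high-spin lies lower.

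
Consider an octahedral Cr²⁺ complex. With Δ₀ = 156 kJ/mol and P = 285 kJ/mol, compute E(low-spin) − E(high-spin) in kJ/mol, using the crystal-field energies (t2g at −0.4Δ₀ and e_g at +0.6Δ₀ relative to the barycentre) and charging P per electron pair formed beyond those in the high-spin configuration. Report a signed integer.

Cr²⁺: group 6, so d-count = 6 − 2 = 4.
High-spin d⁴ fills as t2g^3 e_g^1 with CFSE 3(−0.4) + 1(+0.6) = -0.6Δ₀ = -94 kJ/mol.
For low-spin the configuration is t2g^4 e_g^0: orbital energy -1.6 × 156 = -250 kJ/mol, and 1 additional pair relative to high-spin adds 285 kJ/mol, giving 35 kJ/mol.
E(LS) − E(HS) = 35 − (-94) = 129 kJ/mol.

129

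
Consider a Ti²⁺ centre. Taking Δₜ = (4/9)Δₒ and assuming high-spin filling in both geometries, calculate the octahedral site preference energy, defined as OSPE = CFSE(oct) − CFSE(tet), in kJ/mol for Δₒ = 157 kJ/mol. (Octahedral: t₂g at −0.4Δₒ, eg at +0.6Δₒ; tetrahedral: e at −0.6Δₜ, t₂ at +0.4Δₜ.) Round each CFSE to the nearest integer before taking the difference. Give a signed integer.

-42

Group 4 minus oxidation state +2 gives a d² configuration for Ti²⁺.
In an octahedral site d² (HS) is t2g^2 e_g^0, giving CFSE(oct) = -0.8Δₒ = -126 kJ/mol.
In a tetrahedral site the filling is e^2 t2^0: CFSE(tet) = -1.2Δₜ = -1.2 × (4/9)(157) = -84 kJ/mol.
Subtracting, OSPE = -126 − (-84) = -42 kJ/mol.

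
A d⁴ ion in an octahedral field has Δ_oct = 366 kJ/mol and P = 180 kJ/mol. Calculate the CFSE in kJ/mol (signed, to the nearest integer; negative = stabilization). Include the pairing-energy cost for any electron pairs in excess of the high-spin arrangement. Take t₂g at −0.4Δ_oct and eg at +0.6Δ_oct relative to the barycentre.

-406

Δ_oct > P, so pairing is preferred: the ground state is low-spin.
That gives t₂g⁴ eg⁰.
Orbital CFSE = -1.6Δ_oct = -1.6 × 366 = -586 kJ/mol.
Excess pairs vs high-spin: 1 − 0 = 1; pairing cost = +180 kJ/mol.
Net CFSE = -586 + 180 = -406 kJ/mol.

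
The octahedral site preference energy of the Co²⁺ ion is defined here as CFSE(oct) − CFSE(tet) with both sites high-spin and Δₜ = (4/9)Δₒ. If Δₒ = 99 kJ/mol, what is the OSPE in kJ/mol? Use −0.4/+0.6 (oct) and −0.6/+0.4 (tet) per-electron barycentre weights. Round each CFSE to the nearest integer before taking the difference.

Co sits in group 9; removing 2 electrons leaves Co²⁺ with 9 − 2 = 7 d electrons.
In an octahedral site d⁷ (HS) is t₂g⁵ eg², giving CFSE(oct) = -0.8Δₒ = -79 kJ/mol.
In a tetrahedral site the filling is e⁴ t₂³: CFSE(tet) = -1.2Δₜ = -1.2 × (4/9)(99) = -53 kJ/mol.
OSPE = CFSE(oct) − CFSE(tet) = -79 − (-53) = -26 kJ/mol.

-26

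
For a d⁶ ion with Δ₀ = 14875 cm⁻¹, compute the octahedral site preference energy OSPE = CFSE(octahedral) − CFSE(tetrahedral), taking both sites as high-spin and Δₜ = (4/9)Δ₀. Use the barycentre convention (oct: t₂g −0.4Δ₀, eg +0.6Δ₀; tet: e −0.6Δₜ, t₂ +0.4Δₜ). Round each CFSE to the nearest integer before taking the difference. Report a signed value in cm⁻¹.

Octahedral high-spin t₂g⁴ eg²: CFSE = -0.4 × 14875 = -5950 cm⁻¹.
In a tetrahedral site the filling is e³ t₂³: CFSE(tet) = -0.6Δₜ = -0.6 × (4/9)(14875) = -3967 cm⁻¹.
OSPE = -5950 − (-3967) = -1983 cm⁻¹.

-1983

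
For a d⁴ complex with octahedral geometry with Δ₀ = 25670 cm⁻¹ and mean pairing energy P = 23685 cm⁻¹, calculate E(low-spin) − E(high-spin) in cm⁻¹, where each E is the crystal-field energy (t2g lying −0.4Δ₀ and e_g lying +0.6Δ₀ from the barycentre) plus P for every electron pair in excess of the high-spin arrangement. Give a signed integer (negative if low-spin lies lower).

-1985

High-spin: t2g^3 e_g^1, CFSE = -0.6Δ₀ = -15402 cm⁻¹.
Low-spin: t2g^4 e_g^0, orbital CFSE = -1.6Δ₀ = -41072 cm⁻¹; plus 1 excess pair × P = +23685 cm⁻¹; total -17387 cm⁻¹.
The difference is -17387 − (-15402) = -1985 cm⁻¹, so low-spin lies lower.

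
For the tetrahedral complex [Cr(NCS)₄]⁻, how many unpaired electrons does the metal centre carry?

3

Each NCS⁻ contributes -1; 4 × (-1) = -4. With overall charge -1, Cr is in the +3 oxidation state.
Cr sits in group 6; removing 3 electrons leaves Cr³⁺ with 6 − 3 = 3 d electrons.
Tetrahedral fields are weak (Δₜ ≈ 4/9 Δₒ), so electrons fill high-spin.
Configuration: e^2 t2^1, giving 3 unpaired electrons.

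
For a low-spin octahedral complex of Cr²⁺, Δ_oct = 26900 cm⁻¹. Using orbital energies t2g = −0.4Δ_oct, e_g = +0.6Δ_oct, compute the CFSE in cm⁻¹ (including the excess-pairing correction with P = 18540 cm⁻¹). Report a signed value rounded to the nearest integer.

-24500

Cr²⁺: group 6, so d-count = 6 − 2 = 4.
The d⁴ electrons fill as t2g^4 e_g^0.
Orbital CFSE = 4(-0.4) + 0(0.6) = -1.6Δ_oct = -1.6 × 26900 = -43040 cm⁻¹.
Pairing penalty: 1 pair vs 0 in the high-spin reference → 1 extra × P = 18540 cm⁻¹.
Combining: -43040 + 18540 = -24500 cm⁻¹.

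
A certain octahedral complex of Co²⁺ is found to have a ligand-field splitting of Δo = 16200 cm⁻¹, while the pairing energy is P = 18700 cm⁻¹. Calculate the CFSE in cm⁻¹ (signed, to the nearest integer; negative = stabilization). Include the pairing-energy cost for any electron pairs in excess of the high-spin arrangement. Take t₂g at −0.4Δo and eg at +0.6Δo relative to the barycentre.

-12960

Group 9 minus oxidation state +2 gives a d⁷ configuration for Co²⁺.
Since Δo = 16200 cm⁻¹ < P = 18700 cm⁻¹, the complex adopts the high-spin configuration.
That gives t₂g⁵ eg².
Orbital CFSE = -0.8Δo = -0.8 × 16200 = -12960 cm⁻¹.
High-spin has no excess pairs, so no pairing correction applies.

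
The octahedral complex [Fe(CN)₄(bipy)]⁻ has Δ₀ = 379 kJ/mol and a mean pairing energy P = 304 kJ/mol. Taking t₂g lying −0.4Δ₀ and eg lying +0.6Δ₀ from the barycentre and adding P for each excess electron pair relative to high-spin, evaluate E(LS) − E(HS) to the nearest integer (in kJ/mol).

Ligand charges: 4×(-1) from CN⁻ and 1×(+0) from bipy sum to -4; with overall charge -1, Fe is +3.
Fe³⁺: group 8, so d-count = 8 − 3 = 5.
In the high-spin limit (t₂g³ eg²) the orbital term is 0.0Δ₀ = 0 kJ/mol, with no excess pairing.
Low-spin t₂g⁵ eg⁰ gives -2.0Δ₀ = -758 kJ/mol, but forming 2 extra pairs costs 2P = 608 kJ/mol, so E(LS) = -758 + 608 = -150 kJ/mol.
E(LS) − E(HS) = -150 − (0) = -150 kJ/mol.

-150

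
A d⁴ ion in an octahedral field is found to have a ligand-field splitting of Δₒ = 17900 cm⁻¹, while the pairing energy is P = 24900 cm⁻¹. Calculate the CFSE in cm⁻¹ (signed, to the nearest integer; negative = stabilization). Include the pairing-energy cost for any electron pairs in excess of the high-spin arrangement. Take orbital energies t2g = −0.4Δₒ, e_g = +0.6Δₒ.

-10740

Δₒ < P, so pairing is avoided: the ground state is high-spin.
Filling d⁴ accordingly: t2g^3 e_g^1.
Orbital CFSE = -0.6Δₒ = -0.6 × 17900 = -10740 cm⁻¹.
High-spin has no excess pairs, so no pairing correction applies.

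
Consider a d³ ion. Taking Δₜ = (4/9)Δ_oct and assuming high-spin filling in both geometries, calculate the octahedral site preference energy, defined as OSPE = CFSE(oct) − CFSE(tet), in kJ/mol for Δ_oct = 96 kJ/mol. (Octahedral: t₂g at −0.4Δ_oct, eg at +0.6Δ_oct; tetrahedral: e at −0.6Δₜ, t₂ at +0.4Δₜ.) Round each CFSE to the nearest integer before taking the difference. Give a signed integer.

Octahedral (high-spin): t2g^3 e_g^0, CFSE = 3(−0.4) + 0(+0.6) = -1.2Δ_oct = -1.2 × 96 = -115 kJ/mol.
Tetrahedral: e^2 t2^1, CFSE = 2(−0.6) + 1(+0.4) = -0.8Δₜ = -0.8 × (4/9) × 96 = -34 kJ/mol.
OSPE = -115 − (-34) = -81 kJ/mol.

-81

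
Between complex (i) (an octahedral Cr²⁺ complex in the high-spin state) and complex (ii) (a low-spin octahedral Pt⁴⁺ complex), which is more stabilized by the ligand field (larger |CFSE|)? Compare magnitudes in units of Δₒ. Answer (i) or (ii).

(i): Group 6 minus oxidation state +2 gives a d⁴ configuration for Cr²⁺; t₂g³ eg¹, CFSE = -0.6Δₒ.
(ii): Group 10 minus oxidation state +4 gives a d⁶ configuration for Pt⁴⁺; t2g^6 e_g^0, CFSE = -2.4Δₒ.
So (ii) has the larger |CFSE|.

(ii)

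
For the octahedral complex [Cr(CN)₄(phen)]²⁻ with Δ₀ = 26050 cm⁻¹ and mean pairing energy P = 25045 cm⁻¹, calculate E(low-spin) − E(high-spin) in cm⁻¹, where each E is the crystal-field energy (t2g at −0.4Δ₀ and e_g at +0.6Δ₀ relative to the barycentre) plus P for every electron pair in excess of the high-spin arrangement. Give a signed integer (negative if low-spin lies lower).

-1005

Ligand charges: 4×(-1) from CN⁻ and 1×(+0) from phen sum to -4; with overall charge -2, Cr is +2.
Cr²⁺: group 6, so d-count = 6 − 2 = 4.
High-spin: t2g^3 e_g^1, CFSE = -0.6Δ₀ = -15630 cm⁻¹.
Low-spin: t2g^4 e_g^0, orbital CFSE = -1.6Δ₀ = -41680 cm⁻¹; plus 1 excess pair × P = +25045 cm⁻¹; total -16635 cm⁻¹.
E(LS) − E(HS) = -16635 − (-15630) = -1005 cm⁻¹.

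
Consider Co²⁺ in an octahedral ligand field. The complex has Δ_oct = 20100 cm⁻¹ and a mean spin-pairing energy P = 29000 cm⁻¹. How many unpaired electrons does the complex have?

3

Co sits in group 9; removing 2 electrons leaves Co²⁺ with 9 − 2 = 7 d electrons.
With Δ_oct < P the complex is high-spin.
Filling d⁷ accordingly: t2g^5 e_g^2.
Unpaired electrons: 3.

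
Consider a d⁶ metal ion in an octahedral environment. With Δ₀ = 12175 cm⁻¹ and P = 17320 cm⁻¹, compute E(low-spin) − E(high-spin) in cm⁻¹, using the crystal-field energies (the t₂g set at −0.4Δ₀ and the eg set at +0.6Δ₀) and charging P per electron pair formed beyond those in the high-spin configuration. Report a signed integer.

High-spin: t₂g⁴ eg², CFSE = -0.4Δ₀ = -4870 cm⁻¹.
Low-spin: t₂g⁶ eg⁰, orbital CFSE = -2.4Δ₀ = -29220 cm⁻¹; plus 2 excess pairs × P = +34640 cm⁻¹; total 5420 cm⁻¹.
Thus E(LS) − E(HS) = 10290 cm⁻¹.

10290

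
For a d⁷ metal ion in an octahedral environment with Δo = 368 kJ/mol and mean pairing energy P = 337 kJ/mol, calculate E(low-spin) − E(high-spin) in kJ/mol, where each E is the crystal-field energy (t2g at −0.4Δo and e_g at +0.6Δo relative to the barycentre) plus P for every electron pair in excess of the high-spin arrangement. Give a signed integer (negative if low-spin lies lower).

-31

High-spin d⁷ fills as t2g^5 e_g^2 with CFSE 5(−0.4) + 2(+0.6) = -0.8Δo = -294 kJ/mol.
Low-spin t2g^6 e_g^1 gives -1.8Δo = -662 kJ/mol, but forming 1 extra pair costs 1P = 337 kJ/mol, so E(LS) = -662 + 337 = -325 kJ/mol.
The difference is -325 − (-294) = -31 kJ/mol, so low-spin lies lower.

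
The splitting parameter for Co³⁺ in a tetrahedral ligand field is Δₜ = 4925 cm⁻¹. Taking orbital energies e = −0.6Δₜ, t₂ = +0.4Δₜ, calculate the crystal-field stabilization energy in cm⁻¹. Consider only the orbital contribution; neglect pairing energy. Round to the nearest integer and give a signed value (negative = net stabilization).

-2955

Group 9 minus oxidation state +3 gives a d⁶ configuration for Co³⁺.
Tetrahedral fields are weak (Δₜ ≈ 4/9 Δₒ), so electrons fill high-spin.
The d⁶ electrons fill as e³ t₂³.
The orbital stabilization is -0.6Δₜ = -0.6 × 4925 = -2955 cm⁻¹.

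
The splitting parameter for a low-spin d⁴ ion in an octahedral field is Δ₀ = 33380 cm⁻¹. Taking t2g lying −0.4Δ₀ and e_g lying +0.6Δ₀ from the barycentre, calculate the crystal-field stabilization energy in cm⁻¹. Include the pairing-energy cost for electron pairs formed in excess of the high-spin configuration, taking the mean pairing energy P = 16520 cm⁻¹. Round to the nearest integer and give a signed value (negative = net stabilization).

-36888

Configuration: t2g^4 e_g^0.
The orbital stabilization is -1.6Δ₀ = -1.6 × 33380 = -53408 cm⁻¹.
High-spin d⁴ would be t2g^3 e_g^1 with 0 pairs; low-spin has 1, so 1 excess pair costs +1P = +16520 cm⁻¹.
Net CFSE = -53408 + 16520 = -36888 cm⁻¹.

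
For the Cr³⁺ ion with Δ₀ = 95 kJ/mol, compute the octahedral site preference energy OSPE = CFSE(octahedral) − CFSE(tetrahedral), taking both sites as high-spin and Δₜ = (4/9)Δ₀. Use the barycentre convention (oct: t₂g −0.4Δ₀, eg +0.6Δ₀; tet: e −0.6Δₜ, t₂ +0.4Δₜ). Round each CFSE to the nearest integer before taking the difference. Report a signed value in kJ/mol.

Cr³⁺: group 6, so d-count = 6 − 3 = 3.
Octahedral high-spin t₂g³ eg⁰: CFSE = -1.2 × 95 = -114 kJ/mol.
In a tetrahedral site the filling is e² t₂¹: CFSE(tet) = -0.8Δₜ = -0.8 × (4/9)(95) = -34 kJ/mol.
OSPE = -114 − (-34) = -80 kJ/mol.

-80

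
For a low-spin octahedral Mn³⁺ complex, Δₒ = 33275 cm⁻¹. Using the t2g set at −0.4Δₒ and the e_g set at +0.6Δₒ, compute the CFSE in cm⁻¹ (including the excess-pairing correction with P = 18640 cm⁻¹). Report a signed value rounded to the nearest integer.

Group 7 minus oxidation state +3 gives a d⁴ configuration for Mn³⁺.
The d⁴ electrons fill as t2g^4 e_g^0.
Orbital CFSE = 4(-0.4) + 0(0.6) = -1.6Δₒ = -1.6 × 33275 = -53240 cm⁻¹.
Pairing penalty: 1 pair vs 0 in the high-spin reference → 1 extra × P = 18640 cm⁻¹.
Net CFSE = -53240 + 18640 = -34600 cm⁻¹.

-34600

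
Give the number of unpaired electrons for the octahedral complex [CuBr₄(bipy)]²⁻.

1

Ligand charges: 4×(-1) from Br⁻ and 1×(+0) from bipy sum to -4; with overall charge -2, Cu is +2.
Cu²⁺: group 11, so d-count = 11 − 2 = 9.
Configuration: t₂g⁶ eg³, giving 1 unpaired electron.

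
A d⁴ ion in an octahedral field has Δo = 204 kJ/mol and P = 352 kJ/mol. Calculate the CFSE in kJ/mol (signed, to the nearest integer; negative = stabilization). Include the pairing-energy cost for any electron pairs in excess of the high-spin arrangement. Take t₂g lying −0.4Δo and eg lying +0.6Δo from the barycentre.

Since Δo = 204 kJ/mol < P = 352 kJ/mol, the complex adopts the high-spin configuration.
That gives t₂g³ eg¹.
Orbital CFSE = -0.6Δo = -0.6 × 204 = -122 kJ/mol.
High-spin has no excess pairs, so no pairing correction applies.

-122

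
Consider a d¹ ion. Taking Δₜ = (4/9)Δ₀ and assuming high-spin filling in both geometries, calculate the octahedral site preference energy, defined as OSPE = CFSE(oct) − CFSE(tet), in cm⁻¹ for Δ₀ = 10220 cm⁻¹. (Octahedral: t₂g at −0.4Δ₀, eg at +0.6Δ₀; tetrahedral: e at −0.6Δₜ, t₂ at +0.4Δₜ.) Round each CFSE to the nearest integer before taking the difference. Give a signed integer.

-1363

Octahedral (high-spin): t₂g¹ eg⁰, CFSE = 1(−0.4) + 0(+0.6) = -0.4Δ₀ = -0.4 × 10220 = -4088 cm⁻¹.
Tetrahedral e¹ t₂⁰ gives -0.6Δₜ = -0.6 × (4/9) × 10220 = -2725 cm⁻¹.
OSPE = CFSE(oct) − CFSE(tet) = -4088 − (-2725) = -1363 cm⁻¹.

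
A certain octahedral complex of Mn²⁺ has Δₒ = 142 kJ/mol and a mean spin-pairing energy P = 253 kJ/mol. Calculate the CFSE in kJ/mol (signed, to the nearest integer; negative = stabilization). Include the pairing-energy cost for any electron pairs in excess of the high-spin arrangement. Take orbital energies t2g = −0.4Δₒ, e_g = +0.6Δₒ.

Mn²⁺: group 7, so d-count = 7 − 2 = 5.
Here Δₒ < P (142 < 253), so the high-spin state is favoured.
That gives t2g^3 e_g^2.
Orbital CFSE = 0.0Δₒ = 0.0 × 142 = 0 kJ/mol.
High-spin has no excess pairs, so no pairing correction applies.

0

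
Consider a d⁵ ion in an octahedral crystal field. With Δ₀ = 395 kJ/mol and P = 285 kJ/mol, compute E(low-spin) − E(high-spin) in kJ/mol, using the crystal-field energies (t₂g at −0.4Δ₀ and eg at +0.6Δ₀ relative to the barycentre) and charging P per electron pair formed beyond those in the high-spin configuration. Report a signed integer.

In the high-spin limit (t₂g³ eg²) the orbital term is 0.0Δ₀ = 0 kJ/mol, with no excess pairing.
For low-spin the configuration is t₂g⁵ eg⁰: orbital energy -2.0 × 395 = -790 kJ/mol, and 2 additional pairs relative to high-spin add 570 kJ/mol, giving -220 kJ/mol.
Thus E(LS) − E(HS) = -220 kJ/mol.

-220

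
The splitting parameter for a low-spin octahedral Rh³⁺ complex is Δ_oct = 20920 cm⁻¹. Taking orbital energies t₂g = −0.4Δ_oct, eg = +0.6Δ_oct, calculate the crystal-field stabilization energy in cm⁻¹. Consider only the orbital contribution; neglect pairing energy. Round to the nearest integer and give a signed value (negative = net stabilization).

Rh³⁺: group 9, so d-count = 9 − 3 = 6.
Electron filling gives t₂g⁶ eg⁰.
CFSE(orbital) = 6×(-0.4Δ_oct) + 0×(0.6Δ_oct) = -2.4Δ_oct; with Δ_oct = 20920 cm⁻¹ that is -50208 cm⁻¹.

-50208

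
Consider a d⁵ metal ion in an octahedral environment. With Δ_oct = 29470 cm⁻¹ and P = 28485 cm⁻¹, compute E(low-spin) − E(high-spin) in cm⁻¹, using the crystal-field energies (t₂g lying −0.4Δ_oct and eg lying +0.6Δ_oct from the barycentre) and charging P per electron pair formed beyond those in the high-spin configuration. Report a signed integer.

High-spin: t₂g³ eg², CFSE = 0.0Δ_oct = 0 cm⁻¹.
For low-spin the configuration is t₂g⁵ eg⁰: orbital energy -2.0 × 29470 = -58940 cm⁻¹, and 2 additional pairs relative to high-spin add 56970 cm⁻¹, giving -1970 cm⁻¹.
The difference is -1970 − (0) = -1970 cm⁻¹, so low-spin lies lower.

-1970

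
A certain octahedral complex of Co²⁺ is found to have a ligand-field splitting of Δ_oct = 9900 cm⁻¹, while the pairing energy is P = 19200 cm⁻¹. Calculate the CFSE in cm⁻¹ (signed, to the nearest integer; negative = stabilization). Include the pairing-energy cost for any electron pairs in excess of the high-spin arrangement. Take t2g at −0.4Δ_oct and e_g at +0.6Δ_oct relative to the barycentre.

Co sits in group 9; removing 2 electrons leaves Co²⁺ with 9 − 2 = 7 d electrons.
With Δ_oct < P the complex is high-spin.
Configuration: t2g^5 e_g^2.
Orbital CFSE = -0.8Δ_oct = -0.8 × 9900 = -7920 cm⁻¹.
High-spin has no excess pairs, so no pairing correction applies.

-7920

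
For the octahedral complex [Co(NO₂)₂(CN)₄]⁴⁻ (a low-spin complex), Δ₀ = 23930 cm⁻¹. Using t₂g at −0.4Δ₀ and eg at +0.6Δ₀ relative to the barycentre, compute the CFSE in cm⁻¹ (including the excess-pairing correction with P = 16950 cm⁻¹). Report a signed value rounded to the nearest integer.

Ligand charges: 2×(-1) from NO₂⁻ and 4×(-1) from CN⁻ sum to -6; with overall charge -4, Co is +2.
Co is in group 9, so Co²⁺ is d⁷ (9 − 2 = 7).
The d⁷ electrons fill as t₂g⁶ eg¹.
Orbital CFSE = 6(-0.4) + 1(0.6) = -1.8Δ₀ = -1.8 × 23930 = -43074 cm⁻¹.
Relative to high-spin t₂g⁵ eg² (2 paired), the low-spin configuration has 1 additional pair, contributing +1 × 16950 = +16950 cm⁻¹.
Overall CFSE = -43074 + 16950 = -26124 cm⁻¹.

-26124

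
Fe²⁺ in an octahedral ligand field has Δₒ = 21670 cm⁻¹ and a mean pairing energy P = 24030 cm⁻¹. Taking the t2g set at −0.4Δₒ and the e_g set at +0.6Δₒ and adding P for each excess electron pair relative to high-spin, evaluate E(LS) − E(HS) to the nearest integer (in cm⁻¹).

4720

Fe²⁺: group 8, so d-count = 8 − 2 = 6.
High-spin d⁶ fills as t2g^4 e_g^2 with CFSE 4(−0.4) + 2(+0.6) = -0.4Δₒ = -8668 cm⁻¹.
Low-spin t2g^6 e_g^0 gives -2.4Δₒ = -52008 cm⁻¹, but forming 2 extra pairs costs 2P = 48060 cm⁻¹, so E(LS) = -52008 + 48060 = -3948 cm⁻¹.
E(LS) − E(HS) = -3948 − (-8668) = 4720 cm⁻¹.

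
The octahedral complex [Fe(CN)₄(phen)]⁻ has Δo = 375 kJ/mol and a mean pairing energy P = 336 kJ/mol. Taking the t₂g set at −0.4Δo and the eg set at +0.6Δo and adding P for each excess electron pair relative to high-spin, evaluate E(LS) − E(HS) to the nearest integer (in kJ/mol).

-78

Ligand charges: 4×(-1) from CN⁻ and 1×(+0) from phen sum to -4; with overall charge -1, Fe is +3.
Fe is in group 8, so Fe³⁺ is d⁵ (8 − 3 = 5).
In the high-spin limit (t₂g³ eg²) the orbital term is 0.0Δo = 0 kJ/mol, with no excess pairing.
For low-spin the configuration is t₂g⁵ eg⁰: orbital energy -2.0 × 375 = -750 kJ/mol, and 2 additional pairs relative to high-spin add 672 kJ/mol, giving -78 kJ/mol.
E(LS) − E(HS) = -78 − (0) = -78 kJ/mol.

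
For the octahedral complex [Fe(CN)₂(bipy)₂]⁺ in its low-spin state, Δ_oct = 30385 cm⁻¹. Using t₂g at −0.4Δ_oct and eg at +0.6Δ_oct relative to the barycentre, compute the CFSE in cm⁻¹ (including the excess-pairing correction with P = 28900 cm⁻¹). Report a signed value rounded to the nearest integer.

Ligand charges: 2×(-1) from CN⁻ and 2×(+0) from bipy sum to -2; with overall charge +1, Fe is +3.
Fe sits in group 8; removing 3 electrons leaves Fe³⁺ with 8 − 3 = 5 d electrons.
Electron filling gives t₂g⁵ eg⁰.
Orbital CFSE = 5(-0.4) + 0(0.6) = -2.0Δ_oct = -2.0 × 30385 = -60770 cm⁻¹.
Pairing penalty: 2 pairs vs 0 in the high-spin reference → 2 extra × P = 57800 cm⁻¹.
Combining: -60770 + 57800 = -2970 cm⁻¹.

-2970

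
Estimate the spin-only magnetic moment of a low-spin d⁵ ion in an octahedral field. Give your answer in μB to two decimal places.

Configuration: t₂g⁵ eg⁰ → 1 unpaired electron.
μ(spin-only) = √[1(1+2)] = √3 ≈ 1.73 μB.

1.73 μB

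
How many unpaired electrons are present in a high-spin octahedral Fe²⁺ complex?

4

Fe is in group 8, so Fe²⁺ is d⁶ (8 − 2 = 6).
Configuration: t₂g⁴ eg², giving 4 unpaired electrons.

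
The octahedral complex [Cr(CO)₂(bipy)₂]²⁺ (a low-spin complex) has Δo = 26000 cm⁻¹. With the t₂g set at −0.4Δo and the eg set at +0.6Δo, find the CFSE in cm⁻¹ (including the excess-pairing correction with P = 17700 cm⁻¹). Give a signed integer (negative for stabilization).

Ligand charges: 2×(+0) from CO and 2×(+0) from bipy sum to +0; with overall charge +2, Cr is +2.
Cr sits in group 6; removing 2 electrons leaves Cr²⁺ with 6 − 2 = 4 d electrons.
Configuration: t₂g⁴ eg⁰.
The orbital stabilization is -1.6Δo = -1.6 × 26000 = -41600 cm⁻¹.
High-spin d⁴ would be t₂g³ eg¹ with 0 pairs; low-spin has 1, so 1 excess pair costs +1P = +17700 cm⁻¹.
Overall CFSE = -41600 + 17700 = -23900 cm⁻¹.

-23900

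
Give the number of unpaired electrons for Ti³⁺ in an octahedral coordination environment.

Ti³⁺: group 4, so d-count = 4 − 3 = 1.
Configuration: t₂g¹ eg⁰, giving 1 unpaired electron.

1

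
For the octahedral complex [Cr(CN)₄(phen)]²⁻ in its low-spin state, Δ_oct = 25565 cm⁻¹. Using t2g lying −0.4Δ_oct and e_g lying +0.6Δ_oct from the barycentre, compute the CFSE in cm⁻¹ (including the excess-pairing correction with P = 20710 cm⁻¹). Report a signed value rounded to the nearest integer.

-20194

Ligand charges: 4×(-1) from CN⁻ and 1×(+0) from phen sum to -4; with overall charge -2, Cr is +2.
Cr is in group 6, so Cr²⁺ is d⁴ (6 − 2 = 4).
Configuration: t2g^4 e_g^0.
CFSE(orbital) = 4×(-0.4Δ_oct) + 0×(0.6Δ_oct) = -1.6Δ_oct; with Δ_oct = 25565 cm⁻¹ that is -40904 cm⁻¹.
Pairing penalty: 1 pair vs 0 in the high-spin reference → 1 extra × P = 20710 cm⁻¹.
Combining: -40904 + 20710 = -20194 cm⁻¹.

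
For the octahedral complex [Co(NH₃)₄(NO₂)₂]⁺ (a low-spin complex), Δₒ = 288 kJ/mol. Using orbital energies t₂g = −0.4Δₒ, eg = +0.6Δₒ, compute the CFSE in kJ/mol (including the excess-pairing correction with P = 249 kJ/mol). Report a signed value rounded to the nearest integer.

-193

Ligand charges: 4×(+0) from NH₃ and 2×(-1) from NO₂⁻ sum to -2; with overall charge +1, Co is +3.
Co³⁺: group 9, so d-count = 9 − 3 = 6.
The d⁶ electrons fill as t₂g⁶ eg⁰.
CFSE(orbital) = 6×(-0.4Δₒ) + 0×(0.6Δₒ) = -2.4Δₒ; with Δₒ = 288 kJ/mol that is -691 kJ/mol.
High-spin d⁶ would be t₂g⁴ eg² with 1 pair; low-spin has 3, so 2 excess pairs cost +2P = +498 kJ/mol.
Overall CFSE = -691 + 498 = -193 kJ/mol.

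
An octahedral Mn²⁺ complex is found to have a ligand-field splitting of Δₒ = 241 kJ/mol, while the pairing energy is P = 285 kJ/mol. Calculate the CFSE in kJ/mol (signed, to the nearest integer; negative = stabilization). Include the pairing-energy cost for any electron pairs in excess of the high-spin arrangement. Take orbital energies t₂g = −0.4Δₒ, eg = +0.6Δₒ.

Mn sits in group 7; removing 2 electrons leaves Mn²⁺ with 7 − 2 = 5 d electrons.
With Δₒ < P the complex is high-spin.
Filling d⁵ accordingly: t₂g³ eg².
Orbital CFSE = 0.0Δₒ = 0.0 × 241 = 0 kJ/mol.
High-spin has no excess pairs, so no pairing correction applies.

0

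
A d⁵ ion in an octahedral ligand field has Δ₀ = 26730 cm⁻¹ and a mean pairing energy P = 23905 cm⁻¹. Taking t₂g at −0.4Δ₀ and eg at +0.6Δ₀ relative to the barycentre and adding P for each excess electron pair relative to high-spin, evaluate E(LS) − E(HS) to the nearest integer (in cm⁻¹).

-5650

High-spin d⁵ fills as t₂g³ eg² with CFSE 3(−0.4) + 2(+0.6) = 0.0Δ₀ = 0 cm⁻¹.
Low-spin t₂g⁵ eg⁰ gives -2.0Δ₀ = -53460 cm⁻¹, but forming 2 extra pairs costs 2P = 47810 cm⁻¹, so E(LS) = -53460 + 47810 = -5650 cm⁻¹.
Thus E(LS) − E(HS) = -5650 cm⁻¹.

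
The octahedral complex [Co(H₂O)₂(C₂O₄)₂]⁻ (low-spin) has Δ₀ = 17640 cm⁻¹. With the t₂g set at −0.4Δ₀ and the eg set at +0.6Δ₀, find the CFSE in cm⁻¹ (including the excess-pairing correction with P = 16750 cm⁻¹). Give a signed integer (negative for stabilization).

Ligand charges: 2×(+0) from H₂O and 2×(-2) from C₂O₄²⁻ sum to -4; with overall charge -1, Co is +3.
Co³⁺: group 9, so d-count = 9 − 3 = 6.
Electron filling gives t₂g⁶ eg⁰.
Orbital CFSE = 6(-0.4) + 0(0.6) = -2.4Δ₀ = -2.4 × 17640 = -42336 cm⁻¹.
High-spin d⁶ would be t₂g⁴ eg² with 1 pair; low-spin has 3, so 2 excess pairs cost +2P = +33500 cm⁻¹.
Net CFSE = -42336 + 33500 = -8836 cm⁻¹.

-8836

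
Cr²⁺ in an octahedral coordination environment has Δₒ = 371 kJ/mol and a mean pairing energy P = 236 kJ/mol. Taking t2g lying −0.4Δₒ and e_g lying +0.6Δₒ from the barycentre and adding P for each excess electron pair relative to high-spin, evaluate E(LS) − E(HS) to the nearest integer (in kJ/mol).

-135

Cr²⁺: group 6, so d-count = 6 − 2 = 4.
High-spin: t2g^3 e_g^1, CFSE = -0.6Δₒ = -223 kJ/mol.
For low-spin the configuration is t2g^4 e_g^0: orbital energy -1.6 × 371 = -594 kJ/mol, and 1 additional pair relative to high-spin adds 236 kJ/mol, giving -358 kJ/mol.
The difference is -358 − (-223) = -135 kJ/mol, so low-spin lies lower.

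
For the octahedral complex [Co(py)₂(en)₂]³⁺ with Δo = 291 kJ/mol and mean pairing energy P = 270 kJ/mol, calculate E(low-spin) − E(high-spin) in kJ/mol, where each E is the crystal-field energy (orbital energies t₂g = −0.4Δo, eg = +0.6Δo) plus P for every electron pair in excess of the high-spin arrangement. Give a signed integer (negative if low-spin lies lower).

-42

Ligand charges: 2×(+0) from py and 2×(+0) from en sum to +0; with overall charge +3, Co is +3.
Group 9 minus oxidation state +3 gives a d⁶ configuration for Co³⁺.
High-spin d⁶ fills as t₂g⁴ eg² with CFSE 4(−0.4) + 2(+0.6) = -0.4Δo = -116 kJ/mol.
Low-spin t₂g⁶ eg⁰ gives -2.4Δo = -698 kJ/mol, but forming 2 extra pairs costs 2P = 540 kJ/mol, so E(LS) = -698 + 540 = -158 kJ/mol.
Thus E(LS) − E(HS) = -42 kJ/mol.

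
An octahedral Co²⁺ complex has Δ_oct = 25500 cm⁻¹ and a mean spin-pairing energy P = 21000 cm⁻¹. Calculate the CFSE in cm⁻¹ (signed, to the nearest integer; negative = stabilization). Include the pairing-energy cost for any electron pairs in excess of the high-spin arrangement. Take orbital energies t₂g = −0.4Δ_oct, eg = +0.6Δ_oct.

-24900

Co²⁺: group 9, so d-count = 9 − 2 = 7.
Here Δ_oct > P (25500 > 21000), so the low-spin state is favoured.
Filling d⁷ accordingly: t₂g⁶ eg¹.
Orbital CFSE = -1.8Δ_oct = -1.8 × 25500 = -45900 cm⁻¹.
Excess pairs vs high-spin: 3 − 2 = 1; pairing cost = +21000 cm⁻¹.
Net CFSE = -45900 + 21000 = -24900 cm⁻¹.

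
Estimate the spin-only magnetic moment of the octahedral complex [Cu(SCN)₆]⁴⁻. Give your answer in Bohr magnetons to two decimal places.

1.73 Bohr magnetons

Each SCN⁻ contributes -1; 6 × (-1) = -6. With overall charge -4, Cu is in the +2 oxidation state.
Group 11 minus oxidation state +2 gives a d⁹ configuration for Cu²⁺.
For octahedral d⁹ the high- and low-spin configurations coincide.
Configuration: t2g^6 e_g^3 → 1 unpaired electron.
μ(spin-only) = √[1(1+2)] = √3 ≈ 1.73 Bohr magnetons.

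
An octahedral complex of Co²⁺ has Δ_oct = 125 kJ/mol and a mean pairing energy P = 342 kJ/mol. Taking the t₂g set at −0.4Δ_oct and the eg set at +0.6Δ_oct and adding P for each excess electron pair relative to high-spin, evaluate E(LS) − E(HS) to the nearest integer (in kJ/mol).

217

Co²⁺: group 9, so d-count = 9 − 2 = 7.
High-spin: t₂g⁵ eg², CFSE = -0.8Δ_oct = -100 kJ/mol.
Low-spin: t₂g⁶ eg¹, orbital CFSE = -1.8Δ_oct = -225 kJ/mol; plus 1 excess pair × P = +342 kJ/mol; total 117 kJ/mol.
The difference is 117 − (-100) = 217 kJ/mol, so high-spin lies lower.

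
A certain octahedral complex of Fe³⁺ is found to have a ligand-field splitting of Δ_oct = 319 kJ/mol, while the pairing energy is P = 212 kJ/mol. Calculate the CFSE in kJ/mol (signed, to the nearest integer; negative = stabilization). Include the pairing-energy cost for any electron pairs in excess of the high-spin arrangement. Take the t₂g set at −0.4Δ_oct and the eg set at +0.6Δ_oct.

Fe sits in group 8; removing 3 electrons leaves Fe³⁺ with 8 − 3 = 5 d electrons.
Here Δ_oct > P (319 > 212), so the low-spin state is favoured.
That gives t₂g⁵ eg⁰.
Orbital CFSE = -2.0Δ_oct = -2.0 × 319 = -638 kJ/mol.
Excess pairs vs high-spin: 2 − 0 = 2; pairing cost = +424 kJ/mol.
Net CFSE = -638 + 424 = -214 kJ/mol.

-214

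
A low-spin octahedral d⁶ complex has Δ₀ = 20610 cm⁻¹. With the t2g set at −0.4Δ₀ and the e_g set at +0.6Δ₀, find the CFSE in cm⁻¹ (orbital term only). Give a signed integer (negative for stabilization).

Electron filling gives t2g^6 e_g^0.
CFSE(orbital) = 6×(-0.4Δ₀) + 0×(0.6Δ₀) = -2.4Δ₀; with Δ₀ = 20610 cm⁻¹ that is -49464 cm⁻¹.

-49464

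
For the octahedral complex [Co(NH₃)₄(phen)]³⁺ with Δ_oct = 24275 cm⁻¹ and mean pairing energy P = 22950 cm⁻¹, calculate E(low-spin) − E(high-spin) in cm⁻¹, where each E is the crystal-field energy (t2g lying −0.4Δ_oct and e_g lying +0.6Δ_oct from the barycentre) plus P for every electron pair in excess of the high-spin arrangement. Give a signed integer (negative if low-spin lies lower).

Ligand charges: 4×(+0) from NH₃ and 1×(+0) from phen sum to +0; with overall charge +3, Co is +3.
Co is in group 9, so Co³⁺ is d⁶ (9 − 3 = 6).
High-spin d⁶ fills as t2g^4 e_g^2 with CFSE 4(−0.4) + 2(+0.6) = -0.4Δ_oct = -9710 cm⁻¹.
Low-spin t2g^6 e_g^0 gives -2.4Δ_oct = -58260 cm⁻¹, but forming 2 extra pairs costs 2P = 45900 cm⁻¹, so E(LS) = -58260 + 45900 = -12360 cm⁻¹.
E(LS) − E(HS) = -12360 − (-9710) = -2650 cm⁻¹.

-2650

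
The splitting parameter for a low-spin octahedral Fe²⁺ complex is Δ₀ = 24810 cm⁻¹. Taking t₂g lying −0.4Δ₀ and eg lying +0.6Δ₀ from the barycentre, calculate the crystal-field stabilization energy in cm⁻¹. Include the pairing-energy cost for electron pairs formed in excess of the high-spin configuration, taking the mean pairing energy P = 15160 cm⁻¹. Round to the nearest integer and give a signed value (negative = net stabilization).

-29224

Group 8 minus oxidation state +2 gives a d⁶ configuration for Fe²⁺.
Configuration: t₂g⁶ eg⁰.
The orbital stabilization is -2.4Δ₀ = -2.4 × 24810 = -59544 cm⁻¹.
High-spin d⁶ would be t₂g⁴ eg² with 1 pair; low-spin has 3, so 2 excess pairs cost +2P = +30320 cm⁻¹.
Combining: -59544 + 30320 = -29224 cm⁻¹.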